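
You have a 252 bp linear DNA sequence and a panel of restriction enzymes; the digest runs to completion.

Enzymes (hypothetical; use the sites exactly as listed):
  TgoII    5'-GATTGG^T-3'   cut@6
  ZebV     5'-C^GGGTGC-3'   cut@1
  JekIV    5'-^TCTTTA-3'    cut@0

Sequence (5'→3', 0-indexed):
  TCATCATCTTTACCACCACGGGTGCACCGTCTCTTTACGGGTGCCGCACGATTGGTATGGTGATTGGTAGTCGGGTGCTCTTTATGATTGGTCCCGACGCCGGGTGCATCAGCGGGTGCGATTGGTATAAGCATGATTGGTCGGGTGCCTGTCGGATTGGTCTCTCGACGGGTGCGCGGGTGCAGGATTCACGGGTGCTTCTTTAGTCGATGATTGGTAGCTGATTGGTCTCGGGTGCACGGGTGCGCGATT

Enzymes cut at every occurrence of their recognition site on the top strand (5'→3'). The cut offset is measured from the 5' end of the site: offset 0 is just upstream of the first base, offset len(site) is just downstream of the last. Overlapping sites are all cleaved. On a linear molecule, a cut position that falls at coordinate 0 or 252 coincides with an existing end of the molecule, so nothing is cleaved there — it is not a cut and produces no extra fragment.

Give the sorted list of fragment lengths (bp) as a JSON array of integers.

[2,4,5,6,6,7,7,8,8,9,10,11,12,12,12,12,12,13,13,15,15,17,18,18]

Scan for sites:
  TgoII (GATTGGT, off=6): starts [49, 61, 85, 119, 134, 154, 211, 222] → cuts [55, 67, 91, 125, 140, 160, 217, 228]
  ZebV (CGGGTGC, off=1): starts [18, 37, 71, 100, 112, 141, 168, 176, 191, 231, 239] → cuts [19, 38, 72, 101, 113, 142, 169, 177, 192, 232, 240]
  JekIV (TCTTTA, off=0): starts [6, 31, 78, 199] → cuts [6, 31, 78, 199]

All cut coordinates (distinct, sorted): [6, 19, 31, 38, 55, 67, 72, 78, 91, 101, 113, 125, 140, 142, 160, 169, 177, 192, 199, 217, 228, 232, 240]

Fragments:
  [0,6): 6 bp
  [6,19): 13 bp
  [19,31): 12 bp
  [31,38): 7 bp
  [38,55): 17 bp
  [55,67): 12 bp
  [67,72): 5 bp
  [72,78): 6 bp
  [78,91): 13 bp
  [91,101): 10 bp
  [101,113): 12 bp
  [113,125): 12 bp
  [125,140): 15 bp
  [140,142): 2 bp
  [142,160): 18 bp
  [160,169): 9 bp
  [169,177): 8 bp
  [177,192): 15 bp
  [192,199): 7 bp
  [199,217): 18 bp
  [217,228): 11 bp
  [228,232): 4 bp
  [232,240): 8 bp
  [240,252): 12 bp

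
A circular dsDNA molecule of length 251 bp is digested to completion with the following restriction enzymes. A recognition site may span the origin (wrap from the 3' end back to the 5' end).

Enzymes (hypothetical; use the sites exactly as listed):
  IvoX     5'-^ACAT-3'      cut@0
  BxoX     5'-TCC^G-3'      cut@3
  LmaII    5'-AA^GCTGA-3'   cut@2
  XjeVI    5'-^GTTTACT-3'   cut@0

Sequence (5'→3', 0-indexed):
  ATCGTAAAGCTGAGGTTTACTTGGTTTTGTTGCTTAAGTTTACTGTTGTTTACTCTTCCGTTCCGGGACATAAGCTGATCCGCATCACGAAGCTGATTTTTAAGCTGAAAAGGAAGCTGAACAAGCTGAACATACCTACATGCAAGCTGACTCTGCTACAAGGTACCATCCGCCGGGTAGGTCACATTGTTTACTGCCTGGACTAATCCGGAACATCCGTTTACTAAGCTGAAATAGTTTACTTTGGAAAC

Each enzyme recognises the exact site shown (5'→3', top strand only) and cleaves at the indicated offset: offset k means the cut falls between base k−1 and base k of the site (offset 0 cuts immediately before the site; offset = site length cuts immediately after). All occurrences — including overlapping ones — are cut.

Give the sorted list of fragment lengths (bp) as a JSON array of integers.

[3,3,5,5,5,6,6,6,8,8,8,9,9,9,10,10,10,12,12,12,12,13,21,23,26]

Site scan:
  IvoX (ACAT, off=0): starts [67, 129, 137, 183, 212, 249] → cuts [67, 129, 137, 183, 212, 249]
  BxoX (TCCG, off=3): starts [56, 61, 78, 168, 206, 215] → cuts [59, 64, 81, 171, 209, 218]
  LmaII (AAGCTGA, off=2): starts [6, 71, 89, 101, 113, 122, 143, 225] → cuts [8, 73, 91, 103, 115, 124, 145, 227]
  XjeVI (GTTTACT, off=0): starts [14, 37, 47, 188, 218, 236] → cuts [14, 37, 47, 188, 218, 236]

Pooled cuts: [8, 14, 37, 47, 59, 64, 67, 73, 81, 91, 103, 115, 124, 129, 137, 145, 171, 183, 188, 209, 212, 218, 227, 236, 249]

Fragments:
  8→14: 6 bp
  14→37: 23 bp
  37→47: 10 bp
  47→59: 12 bp
  59→64: 5 bp
  64→67: 3 bp
  67→73: 6 bp
  73→81: 8 bp
  81→91: 10 bp
  91→103: 12 bp
  103→115: 12 bp
  115→124: 9 bp
  124→129: 5 bp
  129→137: 8 bp
  137→145: 8 bp
  145→171: 26 bp
  171→183: 12 bp
  183→188: 5 bp
  188→209: 21 bp
  209→212: 3 bp
  212→218: 6 bp
  218→227: 9 bp
  227→236: 9 bp
  236→249: 13 bp
  249→8 (wrap): 251-249+8 = 10 bp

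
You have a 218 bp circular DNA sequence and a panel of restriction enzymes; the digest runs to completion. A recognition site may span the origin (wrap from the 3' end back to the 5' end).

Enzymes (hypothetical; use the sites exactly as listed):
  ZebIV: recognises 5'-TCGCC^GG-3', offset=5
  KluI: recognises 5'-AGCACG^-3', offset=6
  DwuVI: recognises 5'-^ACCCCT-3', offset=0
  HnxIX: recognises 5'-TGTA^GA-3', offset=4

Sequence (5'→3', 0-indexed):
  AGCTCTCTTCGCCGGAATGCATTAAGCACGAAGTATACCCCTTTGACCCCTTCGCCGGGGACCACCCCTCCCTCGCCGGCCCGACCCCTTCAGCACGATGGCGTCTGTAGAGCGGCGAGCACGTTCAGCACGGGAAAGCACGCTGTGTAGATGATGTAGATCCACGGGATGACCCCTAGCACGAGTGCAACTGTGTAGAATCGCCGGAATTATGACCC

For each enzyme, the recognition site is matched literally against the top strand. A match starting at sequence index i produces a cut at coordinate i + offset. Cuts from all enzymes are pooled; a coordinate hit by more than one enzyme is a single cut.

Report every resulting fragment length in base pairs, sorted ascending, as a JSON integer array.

[6,6,7,7,8,9,9,9,10,11,12,12,13,14,14,14,14,17,26]

Scan for sites:
  ZebIV (TCGCCGG, off=5): starts [8, 51, 72, 200] → cuts [13, 56, 77, 205]
  KluI (AGCACG, off=6): starts [24, 91, 117, 126, 136, 177] → cuts [30, 97, 123, 132, 142, 183]
  DwuVI (ACCCCT, off=0): starts [36, 45, 63, 83, 171] → cuts [36, 45, 63, 83, 171]
  HnxIX (TGTAGA, off=4): starts [105, 145, 154, 193] → cuts [109, 149, 158, 197]

Pooled cuts: [13, 30, 36, 45, 56, 63, 77, 83, 97, 109, 123, 132, 142, 149, 158, 171, 183, 197, 205]

Fragments:
  13→30: 17 bp
  30→36: 6 bp
  36→45: 9 bp
  45→56: 11 bp
  56→63: 7 bp
  63→77: 14 bp
  77→83: 6 bp
  83→97: 14 bp
  97→109: 12 bp
  109→123: 14 bp
  123→132: 9 bp
  132→142: 10 bp
  142→149: 7 bp
  149→158: 9 bp
  158→171: 13 bp
  171→183: 12 bp
  183→197: 14 bp
  197→205: 8 bp
  205→13 (wrap): 218-205+13 = 26 bp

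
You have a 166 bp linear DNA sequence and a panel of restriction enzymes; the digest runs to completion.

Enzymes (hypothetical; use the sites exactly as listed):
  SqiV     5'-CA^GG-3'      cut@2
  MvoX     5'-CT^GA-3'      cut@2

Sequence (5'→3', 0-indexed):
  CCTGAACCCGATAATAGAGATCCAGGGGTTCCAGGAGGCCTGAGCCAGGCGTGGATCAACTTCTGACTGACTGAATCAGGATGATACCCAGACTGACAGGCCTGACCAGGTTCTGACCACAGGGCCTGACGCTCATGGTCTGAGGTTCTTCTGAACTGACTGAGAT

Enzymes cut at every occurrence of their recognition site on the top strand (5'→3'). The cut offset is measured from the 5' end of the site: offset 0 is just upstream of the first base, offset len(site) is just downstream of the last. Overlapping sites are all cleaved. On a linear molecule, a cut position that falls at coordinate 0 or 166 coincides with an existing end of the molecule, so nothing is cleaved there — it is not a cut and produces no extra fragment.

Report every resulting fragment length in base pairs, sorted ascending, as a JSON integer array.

Per-enzyme occurrences:
  SqiV CAGG/2: at [22, 31, 45, 76, 96, 106, 119] ⇒ [24, 33, 47, 78, 98, 108, 121]
  MvoX CTGA/2: at [1, 39, 62, 66, 70, 92, 101, 112, 125, 139, 150, 155, 159] ⇒ [3, 41, 64, 68, 72, 94, 103, 114, 127, 141, 152, 157, 161]

Pooled cuts: [3, 24, 33, 41, 47, 64, 68, 72, 78, 94, 98, 103, 108, 114, 121, 127, 141, 152, 157, 161]

Fragment lengths:
  [0,3): 3 bp
  [3,24): 21 bp
  [24,33): 9 bp
  [33,41): 8 bp
  [41,47): 6 bp
  [47,64): 17 bp
  [64,68): 4 bp
  [68,72): 4 bp
  [72,78): 6 bp
  [78,94): 16 bp
  [94,98): 4 bp
  [98,103): 5 bp
  [103,108): 5 bp
  [108,114): 6 bp
  [114,121): 7 bp
  [121,127): 6 bp
  [127,141): 14 bp
  [141,152): 11 bp
  [152,157): 5 bp
  [157,161): 4 bp
  [161,166): 5 bp

[3,4,4,4,4,5,5,5,5,6,6,6,6,7,8,9,11,14,16,17,21]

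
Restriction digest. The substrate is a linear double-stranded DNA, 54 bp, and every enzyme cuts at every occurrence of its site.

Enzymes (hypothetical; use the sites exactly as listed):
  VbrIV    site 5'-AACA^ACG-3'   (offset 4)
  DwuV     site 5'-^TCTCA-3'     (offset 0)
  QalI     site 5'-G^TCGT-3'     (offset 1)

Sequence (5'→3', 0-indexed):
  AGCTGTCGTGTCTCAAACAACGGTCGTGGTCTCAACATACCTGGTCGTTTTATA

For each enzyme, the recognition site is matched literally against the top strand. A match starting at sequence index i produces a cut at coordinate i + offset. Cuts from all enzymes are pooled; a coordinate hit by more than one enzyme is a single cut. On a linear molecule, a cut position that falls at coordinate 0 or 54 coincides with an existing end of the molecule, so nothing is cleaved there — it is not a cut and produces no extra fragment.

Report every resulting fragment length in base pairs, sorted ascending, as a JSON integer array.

Scan for sites:
  VbrIV (AACAACG, off=4): starts [15] → cuts [19]
  DwuV (TCTCA, off=0): starts [10, 29] → cuts [10, 29]
  QalI (GTCGT, off=1): starts [4, 22, 43] → cuts [5, 23, 44]

Pooled cuts: [5, 10, 19, 23, 29, 44]

Fragments:
  [0,5): 5 bp
  [5,10): 5 bp
  [10,19): 9 bp
  [19,23): 4 bp
  [23,29): 6 bp
  [29,44): 15 bp
  [44,54): 10 bp

[4,5,5,6,9,10,15]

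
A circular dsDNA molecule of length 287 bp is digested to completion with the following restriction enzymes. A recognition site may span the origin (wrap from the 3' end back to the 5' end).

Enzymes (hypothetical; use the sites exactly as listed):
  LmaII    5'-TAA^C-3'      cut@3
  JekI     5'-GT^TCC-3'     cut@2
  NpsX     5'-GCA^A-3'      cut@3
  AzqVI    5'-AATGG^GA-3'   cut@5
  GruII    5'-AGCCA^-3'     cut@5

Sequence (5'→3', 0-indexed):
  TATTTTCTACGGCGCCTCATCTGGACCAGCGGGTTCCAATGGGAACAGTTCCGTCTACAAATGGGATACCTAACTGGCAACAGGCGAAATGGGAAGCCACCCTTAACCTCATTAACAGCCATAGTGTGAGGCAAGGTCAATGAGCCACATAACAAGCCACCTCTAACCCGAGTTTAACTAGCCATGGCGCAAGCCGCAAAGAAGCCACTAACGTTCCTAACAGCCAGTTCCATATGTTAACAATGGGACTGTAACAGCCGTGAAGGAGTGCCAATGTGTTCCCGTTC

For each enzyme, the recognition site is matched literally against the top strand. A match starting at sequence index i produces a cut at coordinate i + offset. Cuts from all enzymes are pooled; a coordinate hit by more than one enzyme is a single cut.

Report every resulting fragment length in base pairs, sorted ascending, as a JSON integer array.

[2,3,4,5,6,6,6,6,6,7,7,7,7,7,7,7,7,8,8,9,9,9,11,12,12,13,14,15,25,42]

Scan for sites:
  LmaII TAAC/3: at [70, 103, 112, 149, 163, 174, 208, 217, 237, 251] ⇒ [73, 106, 115, 152, 166, 177, 211, 220, 240, 254]
  JekI GTTCC/2: at [32, 47, 212, 226, 277] ⇒ [34, 49, 214, 228, 279]
  NpsX GCAA/3: at [76, 130, 188, 195] ⇒ [79, 133, 191, 198]
  AzqVI AATGGGA/5: at [37, 59, 87, 241] ⇒ [42, 64, 92, 246]
  GruII AGCCA/5: at [94, 116, 142, 154, 179, 202, 221] ⇒ [99, 121, 147, 159, 184, 207, 226]

Pooled cuts: [34, 42, 49, 64, 73, 79, 92, 99, 106, 115, 121, 133, 147, 152, 159, 166, 177, 184, 191, 198, 207, 211, 214, 220, 226, 228, 240, 246, 254, 279]

Fragment lengths:
  34→42: 8 bp
  42→49: 7 bp
  49→64: 15 bp
  64→73: 9 bp
  73→79: 6 bp
  79→92: 13 bp
  92→99: 7 bp
  99→106: 7 bp
  106→115: 9 bp
  115→121: 6 bp
  121→133: 12 bp
  133→147: 14 bp
  147→152: 5 bp
  152→159: 7 bp
  159→166: 7 bp
  166→177: 11 bp
  177→184: 7 bp
  184→191: 7 bp
  191→198: 7 bp
  198→207: 9 bp
  207→211: 4 bp
  211→214: 3 bp
  214→220: 6 bp
  220→226: 6 bp
  226→228: 2 bp
  228→240: 12 bp
  240→246: 6 bp
  246→254: 8 bp
  254→279: 25 bp
  279→34 (wrap): 287-279+34 = 42 bp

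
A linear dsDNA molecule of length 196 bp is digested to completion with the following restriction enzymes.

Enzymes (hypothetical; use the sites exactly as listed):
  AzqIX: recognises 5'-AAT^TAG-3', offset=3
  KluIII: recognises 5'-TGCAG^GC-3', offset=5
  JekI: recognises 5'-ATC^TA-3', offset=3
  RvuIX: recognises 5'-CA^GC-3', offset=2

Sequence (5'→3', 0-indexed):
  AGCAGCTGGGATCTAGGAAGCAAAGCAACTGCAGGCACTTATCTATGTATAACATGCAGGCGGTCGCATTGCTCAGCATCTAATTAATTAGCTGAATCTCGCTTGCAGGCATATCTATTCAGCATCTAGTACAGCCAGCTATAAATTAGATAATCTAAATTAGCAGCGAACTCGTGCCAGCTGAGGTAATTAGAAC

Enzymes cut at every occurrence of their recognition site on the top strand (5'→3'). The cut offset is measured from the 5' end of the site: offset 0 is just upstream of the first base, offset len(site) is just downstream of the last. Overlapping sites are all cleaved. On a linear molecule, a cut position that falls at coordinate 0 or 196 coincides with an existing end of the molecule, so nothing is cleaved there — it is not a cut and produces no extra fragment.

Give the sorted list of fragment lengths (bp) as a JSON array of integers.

[4,4,5,5,5,5,6,6,7,7,8,9,9,9,9,11,14,16,16,20,21]

Site scan:
  AzqIX (AATTAG, off=3): starts [85, 143, 157, 187] → cuts [88, 146, 160, 190]
  KluIII (TGCAGGC, off=5): starts [29, 54, 103] → cuts [34, 59, 108]
  JekI (ATCTA, off=3): starts [10, 40, 77, 112, 123, 152] → cuts [13, 43, 80, 115, 126, 155]
  RvuIX (CAGC, off=2): starts [2, 73, 119, 131, 135, 163, 177] → cuts [4, 75, 121, 133, 137, 165, 179]

All cut coordinates (distinct, sorted): [4, 13, 34, 43, 59, 75, 80, 88, 108, 115, 121, 126, 133, 137, 146, 155, 160, 165, 179, 190]

Fragment lengths:
  [0,4): 4 bp
  [4,13): 9 bp
  [13,34): 21 bp
  [34,43): 9 bp
  [43,59): 16 bp
  [59,75): 16 bp
  [75,80): 5 bp
  [80,88): 8 bp
  [88,108): 20 bp
  [108,115): 7 bp
  [115,121): 6 bp
  [121,126): 5 bp
  [126,133): 7 bp
  [133,137): 4 bp
  [137,146): 9 bp
  [146,155): 9 bp
  [155,160): 5 bp
  [160,165): 5 bp
  [165,179): 14 bp
  [179,190): 11 bp
  [190,196): 6 bp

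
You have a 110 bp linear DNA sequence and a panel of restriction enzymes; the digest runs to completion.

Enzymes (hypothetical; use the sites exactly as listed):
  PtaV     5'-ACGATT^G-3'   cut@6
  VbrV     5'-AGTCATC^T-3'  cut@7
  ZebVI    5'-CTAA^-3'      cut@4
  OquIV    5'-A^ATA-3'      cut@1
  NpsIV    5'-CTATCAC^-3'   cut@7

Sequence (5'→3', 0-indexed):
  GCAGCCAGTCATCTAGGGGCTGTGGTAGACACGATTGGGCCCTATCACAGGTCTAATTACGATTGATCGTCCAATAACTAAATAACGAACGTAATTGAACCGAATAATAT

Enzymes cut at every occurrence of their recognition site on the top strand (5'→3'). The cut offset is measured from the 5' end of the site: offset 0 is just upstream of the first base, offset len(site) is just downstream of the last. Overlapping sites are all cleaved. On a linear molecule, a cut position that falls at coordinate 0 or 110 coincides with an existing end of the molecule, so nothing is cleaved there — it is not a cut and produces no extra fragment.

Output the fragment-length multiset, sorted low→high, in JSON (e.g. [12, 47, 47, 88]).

[3,4,8,8,8,9,12,13,22,23]

Per-enzyme occurrences:
  PtaV (ACGATTG, off=6): starts [30, 58] → cuts [36, 64]
  VbrV (AGTCATCT, off=7): starts [6] → cuts [13]
  ZebVI (CTAA, off=4): starts [52, 77] → cuts [56, 81]
  OquIV (AATA, off=1): starts [72, 80, 102, 105] → cuts [73, 81, 103, 106]
  NpsIV (CTATCAC, off=7): starts [41] → cuts [48]

Pooled cuts: [13, 36, 48, 56, 64, 73, 81, 103, 106]

Fragment lengths:
  [0,13): 13 bp
  [13,36): 23 bp
  [36,48): 12 bp
  [48,56): 8 bp
  [56,64): 8 bp
  [64,73): 9 bp
  [73,81): 8 bp
  [81,103): 22 bp
  [103,106): 3 bp
  [106,110): 4 bp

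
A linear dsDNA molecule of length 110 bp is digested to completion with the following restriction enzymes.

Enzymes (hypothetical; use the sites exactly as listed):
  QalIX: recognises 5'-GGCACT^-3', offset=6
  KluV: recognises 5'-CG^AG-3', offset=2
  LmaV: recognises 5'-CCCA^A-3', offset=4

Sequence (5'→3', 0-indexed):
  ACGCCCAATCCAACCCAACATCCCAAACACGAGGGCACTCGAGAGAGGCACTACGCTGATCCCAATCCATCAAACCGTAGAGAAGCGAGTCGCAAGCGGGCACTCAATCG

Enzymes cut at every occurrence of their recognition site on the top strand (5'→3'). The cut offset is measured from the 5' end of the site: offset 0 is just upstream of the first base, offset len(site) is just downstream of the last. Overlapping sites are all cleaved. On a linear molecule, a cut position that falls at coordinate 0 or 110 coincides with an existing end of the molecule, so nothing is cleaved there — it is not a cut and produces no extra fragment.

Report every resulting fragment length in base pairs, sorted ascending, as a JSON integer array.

[2,6,6,7,8,8,10,11,12,17,23]

Site scan:
  QalIX GGCACT/6: at [33, 46, 98] ⇒ [39, 52, 104]
  KluV CGAG/2: at [29, 39, 85] ⇒ [31, 41, 87]
  LmaV CCCAA/4: at [3, 13, 21, 60] ⇒ [7, 17, 25, 64]

Pooled cuts: [7, 17, 25, 31, 39, 41, 52, 64, 87, 104]

Fragment lengths:
  [0,7): 7 bp
  [7,17): 10 bp
  [17,25): 8 bp
  [25,31): 6 bp
  [31,39): 8 bp
  [39,41): 2 bp
  [41,52): 11 bp
  [52,64): 12 bp
  [64,87): 23 bp
  [87,104): 17 bp
  [104,110): 6 bp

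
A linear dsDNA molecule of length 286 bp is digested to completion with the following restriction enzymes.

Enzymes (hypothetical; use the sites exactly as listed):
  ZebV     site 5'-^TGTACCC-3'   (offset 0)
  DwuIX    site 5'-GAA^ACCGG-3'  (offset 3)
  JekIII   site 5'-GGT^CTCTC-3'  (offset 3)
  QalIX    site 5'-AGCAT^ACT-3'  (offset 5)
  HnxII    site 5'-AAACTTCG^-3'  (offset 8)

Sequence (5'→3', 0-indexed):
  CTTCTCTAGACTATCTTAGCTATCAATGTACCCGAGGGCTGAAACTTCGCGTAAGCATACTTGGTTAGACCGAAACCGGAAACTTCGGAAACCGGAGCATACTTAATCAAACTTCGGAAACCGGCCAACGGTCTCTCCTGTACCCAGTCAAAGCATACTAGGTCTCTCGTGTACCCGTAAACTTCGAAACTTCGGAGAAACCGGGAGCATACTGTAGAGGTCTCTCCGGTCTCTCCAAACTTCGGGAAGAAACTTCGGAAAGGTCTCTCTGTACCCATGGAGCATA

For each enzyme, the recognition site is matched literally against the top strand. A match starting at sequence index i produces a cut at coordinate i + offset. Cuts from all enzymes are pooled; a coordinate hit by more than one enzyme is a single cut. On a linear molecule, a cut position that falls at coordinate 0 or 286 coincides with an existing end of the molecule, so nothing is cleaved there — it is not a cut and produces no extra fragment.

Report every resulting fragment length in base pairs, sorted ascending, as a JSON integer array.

[3,3,5,5,6,6,7,7,8,9,9,10,11,11,13,13,13,14,16,16,17,17,18,23,26]

Per-enzyme occurrences:
  ZebV (TGTACCC, off=0): starts [26, 138, 169, 269] → cuts [26, 138, 169, 269]
  DwuIX (GAAACCGG, off=3): starts [71, 87, 116, 196] → cuts [74, 90, 119, 199]
  JekIII (GGTCTCTC, off=3): starts [129, 160, 218, 227, 261] → cuts [132, 163, 221, 230, 264]
  QalIX (AGCATACT, off=5): starts [53, 95, 151, 205] → cuts [58, 100, 156, 210]
  HnxII (AAACTTCG, off=8): starts [41, 79, 108, 178, 186, 236, 249] → cuts [49, 87, 116, 186, 194, 244, 257]

Pooled cuts: [26, 49, 58, 74, 87, 90, 100, 116, 119, 132, 138, 156, 163, 169, 186, 194, 199, 210, 221, 230, 244, 257, 264, 269]

Fragments:
  [0,26): 26 bp
  [26,49): 23 bp
  [49,58): 9 bp
  [58,74): 16 bp
  [74,87): 13 bp
  [87,90): 3 bp
  [90,100): 10 bp
  [100,116): 16 bp
  [116,119): 3 bp
  [119,132): 13 bp
  [132,138): 6 bp
  [138,156): 18 bp
  [156,163): 7 bp
  [163,169): 6 bp
  [169,186): 17 bp
  [186,194): 8 bp
  [194,199): 5 bp
  [199,210): 11 bp
  [210,221): 11 bp
  [221,230): 9 bp
  [230,244): 14 bp
  [244,257): 13 bp
  [257,264): 7 bp
  [264,269): 5 bp
  [269,286): 17 bp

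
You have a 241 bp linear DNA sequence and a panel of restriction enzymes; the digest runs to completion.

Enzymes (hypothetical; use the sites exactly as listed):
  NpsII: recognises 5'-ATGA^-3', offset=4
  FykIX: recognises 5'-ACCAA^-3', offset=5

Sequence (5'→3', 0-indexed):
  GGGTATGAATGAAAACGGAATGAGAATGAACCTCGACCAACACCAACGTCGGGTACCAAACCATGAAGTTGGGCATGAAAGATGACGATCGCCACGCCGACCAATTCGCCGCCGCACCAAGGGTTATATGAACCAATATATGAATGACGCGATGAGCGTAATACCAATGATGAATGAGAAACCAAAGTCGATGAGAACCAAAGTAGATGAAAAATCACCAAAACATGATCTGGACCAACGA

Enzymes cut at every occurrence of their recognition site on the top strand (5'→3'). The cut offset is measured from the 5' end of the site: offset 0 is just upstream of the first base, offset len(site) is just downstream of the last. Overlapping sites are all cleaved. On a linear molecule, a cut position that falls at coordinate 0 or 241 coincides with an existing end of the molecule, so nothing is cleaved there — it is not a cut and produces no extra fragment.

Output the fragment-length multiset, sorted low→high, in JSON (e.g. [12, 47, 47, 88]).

[3,3,3,4,4,4,5,6,6,7,7,7,7,7,8,8,8,9,9,10,11,11,11,11,12,12,13,16,19]

Scan for sites:
  NpsII ATGA/4: at [4, 8, 19, 25, 62, 74, 81, 127, 139, 143, 151, 166, 169, 173, 190, 206, 224] ⇒ [8, 12, 23, 29, 66, 78, 85, 131, 143, 147, 155, 170, 173, 177, 194, 210, 228]
  FykIX ACCAA/5: at [35, 41, 54, 99, 115, 131, 162, 180, 196, 216, 233] ⇒ [40, 46, 59, 104, 120, 136, 167, 185, 201, 221, 238]

All cut coordinates (distinct, sorted): [8, 12, 23, 29, 40, 46, 59, 66, 78, 85, 104, 120, 131, 136, 143, 147, 155, 167, 170, 173, 177, 185, 194, 201, 210, 221, 228, 238]

Fragments:
  [0,8): 8 bp
  [8,12): 4 bp
  [12,23): 11 bp
  [23,29): 6 bp
  [29,40): 11 bp
  [40,46): 6 bp
  [46,59): 13 bp
  [59,66): 7 bp
  [66,78): 12 bp
  [78,85): 7 bp
  [85,104): 19 bp
  [104,120): 16 bp
  [120,131): 11 bp
  [131,136): 5 bp
  [136,143): 7 bp
  [143,147): 4 bp
  [147,155): 8 bp
  [155,167): 12 bp
  [167,170): 3 bp
  [170,173): 3 bp
  [173,177): 4 bp
  [177,185): 8 bp
  [185,194): 9 bp
  [194,201): 7 bp
  [201,210): 9 bp
  [210,221): 11 bp
  [221,228): 7 bp
  [228,238): 10 bp
  [238,241): 3 bp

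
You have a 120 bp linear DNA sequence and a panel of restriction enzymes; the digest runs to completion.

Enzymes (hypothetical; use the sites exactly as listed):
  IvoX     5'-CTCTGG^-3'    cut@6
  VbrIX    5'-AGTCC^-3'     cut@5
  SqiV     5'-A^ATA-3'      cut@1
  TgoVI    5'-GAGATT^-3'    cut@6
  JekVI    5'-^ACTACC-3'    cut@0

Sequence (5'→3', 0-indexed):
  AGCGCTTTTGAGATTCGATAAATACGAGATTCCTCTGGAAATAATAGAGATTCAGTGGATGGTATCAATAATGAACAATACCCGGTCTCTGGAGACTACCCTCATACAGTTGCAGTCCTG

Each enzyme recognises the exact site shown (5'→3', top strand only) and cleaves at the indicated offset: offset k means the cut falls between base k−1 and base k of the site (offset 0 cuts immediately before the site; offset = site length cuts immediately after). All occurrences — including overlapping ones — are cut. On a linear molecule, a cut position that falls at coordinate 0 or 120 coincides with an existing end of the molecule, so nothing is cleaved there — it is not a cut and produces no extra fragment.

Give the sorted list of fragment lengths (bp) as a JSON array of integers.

Site scan:
  IvoX (CTCTGG, off=6): starts [32, 86] → cuts [38, 92]
  VbrIX (AGTCC, off=5): starts [113] → cuts [118]
  SqiV (AATA, off=1): starts [20, 39, 42, 66, 76] → cuts [21, 40, 43, 67, 77]
  TgoVI (GAGATT, off=6): starts [9, 25, 46] → cuts [15, 31, 52]
  JekVI (ACTACC, off=0): starts [94] → cuts [94]

All cut coordinates (distinct, sorted): [15, 21, 31, 38, 40, 43, 52, 67, 77, 92, 94, 118]

Fragment lengths:
  [0,15): 15 bp
  [15,21): 6 bp
  [21,31): 10 bp
  [31,38): 7 bp
  [38,40): 2 bp
  [40,43): 3 bp
  [43,52): 9 bp
  [52,67): 15 bp
  [67,77): 10 bp
  [77,92): 15 bp
  [92,94): 2 bp
  [94,118): 24 bp
  [118,120): 2 bp

[2,2,2,3,6,7,9,10,10,15,15,15,24]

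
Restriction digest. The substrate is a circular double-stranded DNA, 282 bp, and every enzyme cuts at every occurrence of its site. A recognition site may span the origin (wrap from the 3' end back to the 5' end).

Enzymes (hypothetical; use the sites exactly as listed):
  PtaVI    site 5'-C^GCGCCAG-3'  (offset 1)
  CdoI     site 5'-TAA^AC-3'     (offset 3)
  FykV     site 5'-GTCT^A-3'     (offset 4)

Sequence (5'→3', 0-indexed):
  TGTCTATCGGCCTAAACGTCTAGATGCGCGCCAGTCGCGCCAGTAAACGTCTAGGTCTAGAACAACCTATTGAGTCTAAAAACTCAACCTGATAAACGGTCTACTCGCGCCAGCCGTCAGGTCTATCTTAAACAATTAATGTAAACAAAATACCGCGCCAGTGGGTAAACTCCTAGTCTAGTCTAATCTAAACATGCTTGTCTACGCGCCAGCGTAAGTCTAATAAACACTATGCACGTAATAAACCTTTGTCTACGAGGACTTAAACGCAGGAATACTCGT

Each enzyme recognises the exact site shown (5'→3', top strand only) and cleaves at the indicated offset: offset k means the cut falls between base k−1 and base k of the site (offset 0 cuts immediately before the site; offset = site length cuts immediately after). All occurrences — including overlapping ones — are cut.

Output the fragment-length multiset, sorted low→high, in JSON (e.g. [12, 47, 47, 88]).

Scan for sites:
  PtaVI CGCGCCAG/1: at [26, 35, 105, 153, 204] ⇒ [27, 36, 106, 154, 205]
  CdoI TAAAC/3: at [12, 43, 92, 128, 141, 165, 188, 223, 241, 263] ⇒ [15, 46, 95, 131, 144, 168, 191, 226, 244, 266]
  FykV GTCTA/4: at [1, 17, 48, 54, 73, 98, 120, 175, 180, 199, 217, 250] ⇒ [5, 21, 52, 58, 77, 102, 124, 179, 184, 203, 221, 254]

All cut coordinates (distinct, sorted): [5, 15, 21, 27, 36, 46, 52, 58, 77, 95, 102, 106, 124, 131, 144, 154, 168, 179, 184, 191, 203, 205, 221, 226, 244, 254, 266]

Fragments:
  5→15: 10 bp
  15→21: 6 bp
  21→27: 6 bp
  27→36: 9 bp
  36→46: 10 bp
  46→52: 6 bp
  52→58: 6 bp
  58→77: 19 bp
  77→95: 18 bp
  95→102: 7 bp
  102→106: 4 bp
  106→124: 18 bp
  124→131: 7 bp
  131→144: 13 bp
  144→154: 10 bp
  154→168: 14 bp
  168→179: 11 bp
  179→184: 5 bp
  184→191: 7 bp
  191→203: 12 bp
  203→205: 2 bp
  205→221: 16 bp
  221→226: 5 bp
  226→244: 18 bp
  244→254: 10 bp
  254→266: 12 bp
  266→5 (wrap): 282-266+5 = 21 bp

[2,4,5,5,6,6,6,6,7,7,7,9,10,10,10,10,11,12,12,13,14,16,18,18,18,19,21]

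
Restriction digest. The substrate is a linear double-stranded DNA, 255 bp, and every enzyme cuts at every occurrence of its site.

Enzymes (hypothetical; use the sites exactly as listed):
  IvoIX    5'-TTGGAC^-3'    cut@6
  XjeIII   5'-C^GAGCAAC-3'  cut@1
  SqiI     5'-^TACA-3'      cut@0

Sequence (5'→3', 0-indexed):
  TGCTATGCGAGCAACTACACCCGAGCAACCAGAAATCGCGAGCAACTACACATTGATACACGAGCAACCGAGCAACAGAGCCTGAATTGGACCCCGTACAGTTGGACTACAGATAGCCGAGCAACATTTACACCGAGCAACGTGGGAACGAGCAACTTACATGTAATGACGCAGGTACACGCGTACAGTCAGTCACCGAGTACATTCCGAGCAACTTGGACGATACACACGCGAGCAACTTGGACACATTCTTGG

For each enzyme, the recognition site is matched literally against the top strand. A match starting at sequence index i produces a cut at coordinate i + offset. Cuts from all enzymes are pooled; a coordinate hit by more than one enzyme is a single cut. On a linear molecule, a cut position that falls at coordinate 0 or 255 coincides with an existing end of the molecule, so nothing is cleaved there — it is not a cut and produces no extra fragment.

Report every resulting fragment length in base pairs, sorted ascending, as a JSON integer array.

Per-enzyme occurrences:
  IvoIX (TTGGAC, off=6): starts [86, 101, 215, 239] → cuts [92, 107, 221, 245]
  XjeIII (CGAGCAAC, off=1): starts [7, 21, 38, 60, 68, 117, 133, 148, 207, 231] → cuts [8, 22, 39, 61, 69, 118, 134, 149, 208, 232]
  SqiI (TACA, off=0): starts [15, 46, 56, 96, 107, 128, 157, 175, 183, 200, 223] → cuts [15, 46, 56, 96, 107, 128, 157, 175, 183, 200, 223]

Pooled cuts: [8, 15, 22, 39, 46, 56, 61, 69, 92, 96, 107, 118, 128, 134, 149, 157, 175, 183, 200, 208, 221, 223, 232, 245]

Fragment lengths:
  [0,8): 8 bp
  [8,15): 7 bp
  [15,22): 7 bp
  [22,39): 17 bp
  [39,46): 7 bp
  [46,56): 10 bp
  [56,61): 5 bp
  [61,69): 8 bp
  [69,92): 23 bp
  [92,96): 4 bp
  [96,107): 11 bp
  [107,118): 11 bp
  [118,128): 10 bp
  [128,134): 6 bp
  [134,149): 15 bp
  [149,157): 8 bp
  [157,175): 18 bp
  [175,183): 8 bp
  [183,200): 17 bp
  [200,208): 8 bp
  [208,221): 13 bp
  [221,223): 2 bp
  [223,232): 9 bp
  [232,245): 13 bp
  [245,255): 10 bp

[2,4,5,6,7,7,7,8,8,8,8,8,9,10,10,10,11,11,13,13,15,17,17,18,23]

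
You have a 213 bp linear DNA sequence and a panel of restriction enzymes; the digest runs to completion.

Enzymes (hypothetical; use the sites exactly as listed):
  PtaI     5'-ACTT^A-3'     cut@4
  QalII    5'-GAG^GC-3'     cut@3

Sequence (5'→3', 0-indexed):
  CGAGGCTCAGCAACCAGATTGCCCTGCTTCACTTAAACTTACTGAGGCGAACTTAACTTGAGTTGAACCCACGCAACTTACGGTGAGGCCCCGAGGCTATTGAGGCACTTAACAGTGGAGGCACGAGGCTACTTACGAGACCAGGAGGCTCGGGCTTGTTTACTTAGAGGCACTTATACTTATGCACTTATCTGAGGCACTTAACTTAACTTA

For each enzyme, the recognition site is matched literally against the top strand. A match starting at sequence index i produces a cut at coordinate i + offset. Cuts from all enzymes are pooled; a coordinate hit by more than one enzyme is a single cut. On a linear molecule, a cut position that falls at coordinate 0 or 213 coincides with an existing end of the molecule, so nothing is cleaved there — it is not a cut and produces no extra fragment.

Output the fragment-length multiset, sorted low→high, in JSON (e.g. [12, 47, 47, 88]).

Site scan:
  PtaI (ACTTA, off=4): starts [30, 36, 50, 75, 106, 130, 161, 171, 177, 185, 198, 203, 208] → cuts [34, 40, 54, 79, 110, 134, 165, 175, 181, 189, 202, 207, 212]
  QalII (GAGGC, off=3): starts [1, 43, 84, 92, 101, 117, 124, 144, 166, 193] → cuts [4, 46, 87, 95, 104, 120, 127, 147, 169, 196]

All cut coordinates (distinct, sorted): [4, 34, 40, 46, 54, 79, 87, 95, 104, 110, 120, 127, 134, 147, 165, 169, 175, 181, 189, 196, 202, 207, 212]

Fragment lengths:
  [0,4): 4 bp
  [4,34): 30 bp
  [34,40): 6 bp
  [40,46): 6 bp
  [46,54): 8 bp
  [54,79): 25 bp
  [79,87): 8 bp
  [87,95): 8 bp
  [95,104): 9 bp
  [104,110): 6 bp
  [110,120): 10 bp
  [120,127): 7 bp
  [127,134): 7 bp
  [134,147): 13 bp
  [147,165): 18 bp
  [165,169): 4 bp
  [169,175): 6 bp
  [175,181): 6 bp
  [181,189): 8 bp
  [189,196): 7 bp
  [196,202): 6 bp
  [202,207): 5 bp
  [207,212): 5 bp
  [212,213): 1 bp

[1,4,4,5,5,6,6,6,6,6,6,7,7,7,8,8,8,8,9,10,13,18,25,30]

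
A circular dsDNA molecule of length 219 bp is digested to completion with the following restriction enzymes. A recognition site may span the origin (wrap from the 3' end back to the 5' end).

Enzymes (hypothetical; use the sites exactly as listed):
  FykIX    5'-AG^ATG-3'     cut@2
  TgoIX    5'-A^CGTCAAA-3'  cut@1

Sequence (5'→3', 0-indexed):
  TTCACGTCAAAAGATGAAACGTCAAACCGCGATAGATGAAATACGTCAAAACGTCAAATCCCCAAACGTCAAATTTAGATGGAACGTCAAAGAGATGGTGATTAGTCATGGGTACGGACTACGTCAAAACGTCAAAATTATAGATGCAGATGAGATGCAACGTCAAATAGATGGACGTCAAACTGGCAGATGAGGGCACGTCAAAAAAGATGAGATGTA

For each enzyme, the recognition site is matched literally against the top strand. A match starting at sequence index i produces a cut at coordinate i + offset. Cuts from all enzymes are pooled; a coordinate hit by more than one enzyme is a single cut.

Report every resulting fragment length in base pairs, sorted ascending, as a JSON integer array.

[5,5,5,6,6,6,6,8,8,8,9,9,9,10,10,11,12,14,14,15,16,27]

Scan for sites:
  FykIX (AGATG, off=2): starts [11, 33, 76, 92, 141, 147, 152, 168, 187, 207, 212] → cuts [13, 35, 78, 94, 143, 149, 154, 170, 189, 209, 214]
  TgoIX (ACGTCAAA, off=1): starts [3, 18, 42, 50, 65, 83, 120, 128, 159, 174, 197] → cuts [4, 19, 43, 51, 66, 84, 121, 129, 160, 175, 198]

Pooled cuts: [4, 13, 19, 35, 43, 51, 66, 78, 84, 94, 121, 129, 143, 149, 154, 160, 170, 175, 189, 198, 209, 214]

Fragments:
  4→13: 9 bp
  13→19: 6 bp
  19→35: 16 bp
  35→43: 8 bp
  43→51: 8 bp
  51→66: 15 bp
  66→78: 12 bp
  78→84: 6 bp
  84→94: 10 bp
  94→121: 27 bp
  121→129: 8 bp
  129→143: 14 bp
  143→149: 6 bp
  149→154: 5 bp
  154→160: 6 bp
  160→170: 10 bp
  170→175: 5 bp
  175→189: 14 bp
  189→198: 9 bp
  198→209: 11 bp
  209→214: 5 bp
  214→4 (wrap): 219-214+4 = 9 bp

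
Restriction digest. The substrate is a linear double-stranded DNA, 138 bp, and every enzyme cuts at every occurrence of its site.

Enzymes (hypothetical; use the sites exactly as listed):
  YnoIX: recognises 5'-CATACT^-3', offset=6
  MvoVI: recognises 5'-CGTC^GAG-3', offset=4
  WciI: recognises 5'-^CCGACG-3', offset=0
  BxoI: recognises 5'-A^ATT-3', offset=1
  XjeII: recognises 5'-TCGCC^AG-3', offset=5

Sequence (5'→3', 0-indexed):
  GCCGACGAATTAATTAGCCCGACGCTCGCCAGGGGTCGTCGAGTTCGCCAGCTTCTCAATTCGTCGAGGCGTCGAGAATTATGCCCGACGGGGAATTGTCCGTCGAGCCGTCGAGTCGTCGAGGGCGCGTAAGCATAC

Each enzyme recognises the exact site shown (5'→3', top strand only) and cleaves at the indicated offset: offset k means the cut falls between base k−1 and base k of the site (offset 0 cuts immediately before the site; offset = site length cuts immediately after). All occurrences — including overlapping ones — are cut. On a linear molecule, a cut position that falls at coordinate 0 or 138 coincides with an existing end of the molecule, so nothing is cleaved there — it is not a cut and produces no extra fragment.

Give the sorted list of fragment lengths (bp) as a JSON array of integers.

[1,4,4,6,7,7,7,8,8,8,9,9,10,10,10,12,18]

Scan for sites:
  YnoIX (CATACT, off=6): no sites
  MvoVI (CGTCGAG, off=4): starts [36, 61, 69, 100, 108, 116] → cuts [40, 65, 73, 104, 112, 120]
  WciI (CCGACG, off=0): starts [1, 18, 84] → cuts [1, 18, 84]
  BxoI (AATT, off=1): starts [7, 11, 57, 76, 93] → cuts [8, 12, 58, 77, 94]
  XjeII (TCGCCAG, off=5): starts [25, 44] → cuts [30, 49]

All cut coordinates (distinct, sorted): [1, 8, 12, 18, 30, 40, 49, 58, 65, 73, 77, 84, 94, 104, 112, 120]

Fragments:
  [0,1): 1 bp
  [1,8): 7 bp
  [8,12): 4 bp
  [12,18): 6 bp
  [18,30): 12 bp
  [30,40): 10 bp
  [40,49): 9 bp
  [49,58): 9 bp
  [58,65): 7 bp
  [65,73): 8 bp
  [73,77): 4 bp
  [77,84): 7 bp
  [84,94): 10 bp
  [94,104): 10 bp
  [104,112): 8 bp
  [112,120): 8 bp
  [120,138): 18 bp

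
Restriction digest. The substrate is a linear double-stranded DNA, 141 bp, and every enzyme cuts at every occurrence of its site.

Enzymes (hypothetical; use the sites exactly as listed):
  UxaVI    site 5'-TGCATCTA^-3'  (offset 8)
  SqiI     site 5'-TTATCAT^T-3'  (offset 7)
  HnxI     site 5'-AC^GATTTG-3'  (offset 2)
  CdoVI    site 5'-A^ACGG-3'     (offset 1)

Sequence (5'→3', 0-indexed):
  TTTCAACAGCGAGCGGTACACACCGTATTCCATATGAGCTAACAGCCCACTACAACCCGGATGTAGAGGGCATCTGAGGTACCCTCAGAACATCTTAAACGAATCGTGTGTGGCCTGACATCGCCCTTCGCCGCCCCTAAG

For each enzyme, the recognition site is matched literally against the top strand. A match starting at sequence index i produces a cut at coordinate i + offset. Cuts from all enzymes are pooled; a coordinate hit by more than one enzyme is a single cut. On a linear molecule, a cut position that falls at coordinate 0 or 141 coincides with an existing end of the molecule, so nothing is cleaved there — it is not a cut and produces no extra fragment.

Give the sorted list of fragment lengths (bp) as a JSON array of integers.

Site scan:
  UxaVI (TGCATCTA, off=8): no sites
  SqiI (TTATCATT, off=7): no sites
  HnxI (ACGATTTG, off=2): no sites
  CdoVI (AACGG, off=1): no sites

Pooled cuts: ∅

Fragment lengths:
  no cuts → one linear fragment of 141 bp

[141]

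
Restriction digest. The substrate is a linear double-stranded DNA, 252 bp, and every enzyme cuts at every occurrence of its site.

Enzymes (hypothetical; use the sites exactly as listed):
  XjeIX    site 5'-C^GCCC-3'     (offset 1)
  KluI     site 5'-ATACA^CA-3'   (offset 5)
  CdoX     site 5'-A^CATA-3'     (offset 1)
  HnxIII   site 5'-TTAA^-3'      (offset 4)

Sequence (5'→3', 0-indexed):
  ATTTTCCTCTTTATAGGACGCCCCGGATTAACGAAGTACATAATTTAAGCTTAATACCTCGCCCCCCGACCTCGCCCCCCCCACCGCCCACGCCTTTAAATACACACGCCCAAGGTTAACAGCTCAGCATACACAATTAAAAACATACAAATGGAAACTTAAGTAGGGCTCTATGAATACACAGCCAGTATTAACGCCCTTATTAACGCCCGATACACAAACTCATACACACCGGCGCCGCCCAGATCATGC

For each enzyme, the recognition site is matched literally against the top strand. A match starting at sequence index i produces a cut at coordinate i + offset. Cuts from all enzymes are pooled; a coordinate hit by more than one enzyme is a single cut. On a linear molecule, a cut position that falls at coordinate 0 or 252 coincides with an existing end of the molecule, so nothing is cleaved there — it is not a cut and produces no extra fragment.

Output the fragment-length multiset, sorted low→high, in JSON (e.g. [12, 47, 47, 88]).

[1,1,3,3,5,6,6,7,7,10,10,10,11,12,12,12,12,13,13,13,14,14,19,19,19]

Site scan:
  XjeIX CGCCC/1: at [18, 59, 72, 84, 106, 194, 206, 238] ⇒ [19, 60, 73, 85, 107, 195, 207, 239]
  KluI ATACACA/5: at [99, 128, 176, 212, 224] ⇒ [104, 133, 181, 217, 229]
  CdoX ACATA/1: at [37, 142] ⇒ [38, 143]
  HnxIII TTAA/4: at [27, 44, 50, 95, 115, 136, 158, 190, 202] ⇒ [31, 48, 54, 99, 119, 140, 162, 194, 206]

Pooled cuts: [19, 31, 38, 48, 54, 60, 73, 85, 99, 104, 107, 119, 133, 140, 143, 162, 181, 194, 195, 206, 207, 217, 229, 239]

Fragment lengths:
  [0,19): 19 bp
  [19,31): 12 bp
  [31,38): 7 bp
  [38,48): 10 bp
  [48,54): 6 bp
  [54,60): 6 bp
  [60,73): 13 bp
  [73,85): 12 bp
  [85,99): 14 bp
  [99,104): 5 bp
  [104,107): 3 bp
  [107,119): 12 bp
  [119,133): 14 bp
  [133,140): 7 bp
  [140,143): 3 bp
  [143,162): 19 bp
  [162,181): 19 bp
  [181,194): 13 bp
  [194,195): 1 bp
  [195,206): 11 bp
  [206,207): 1 bp
  [207,217): 10 bp
  [217,229): 12 bp
  [229,239): 10 bp
  [239,252): 13 bp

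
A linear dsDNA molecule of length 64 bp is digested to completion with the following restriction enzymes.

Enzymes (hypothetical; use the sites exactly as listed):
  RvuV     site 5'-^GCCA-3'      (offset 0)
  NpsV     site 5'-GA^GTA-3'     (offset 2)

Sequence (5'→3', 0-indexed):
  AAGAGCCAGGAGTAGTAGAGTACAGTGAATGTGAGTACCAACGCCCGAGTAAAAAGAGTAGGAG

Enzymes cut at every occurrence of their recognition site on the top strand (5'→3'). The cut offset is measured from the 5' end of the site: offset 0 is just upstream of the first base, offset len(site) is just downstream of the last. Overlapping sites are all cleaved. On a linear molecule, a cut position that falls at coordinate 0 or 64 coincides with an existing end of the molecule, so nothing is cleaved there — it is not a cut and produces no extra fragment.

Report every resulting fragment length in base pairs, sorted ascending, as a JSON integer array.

[4,7,7,8,9,14,15]

Scan for sites:
  RvuV GCCA/0: at [4] ⇒ [4]
  NpsV GAGTA/2: at [9, 17, 32, 46, 55] ⇒ [11, 19, 34, 48, 57]

Pooled cuts: [4, 11, 19, 34, 48, 57]

Fragment lengths:
  [0,4): 4 bp
  [4,11): 7 bp
  [11,19): 8 bp
  [19,34): 15 bp
  [34,48): 14 bp
  [48,57): 9 bp
  [57,64): 7 bp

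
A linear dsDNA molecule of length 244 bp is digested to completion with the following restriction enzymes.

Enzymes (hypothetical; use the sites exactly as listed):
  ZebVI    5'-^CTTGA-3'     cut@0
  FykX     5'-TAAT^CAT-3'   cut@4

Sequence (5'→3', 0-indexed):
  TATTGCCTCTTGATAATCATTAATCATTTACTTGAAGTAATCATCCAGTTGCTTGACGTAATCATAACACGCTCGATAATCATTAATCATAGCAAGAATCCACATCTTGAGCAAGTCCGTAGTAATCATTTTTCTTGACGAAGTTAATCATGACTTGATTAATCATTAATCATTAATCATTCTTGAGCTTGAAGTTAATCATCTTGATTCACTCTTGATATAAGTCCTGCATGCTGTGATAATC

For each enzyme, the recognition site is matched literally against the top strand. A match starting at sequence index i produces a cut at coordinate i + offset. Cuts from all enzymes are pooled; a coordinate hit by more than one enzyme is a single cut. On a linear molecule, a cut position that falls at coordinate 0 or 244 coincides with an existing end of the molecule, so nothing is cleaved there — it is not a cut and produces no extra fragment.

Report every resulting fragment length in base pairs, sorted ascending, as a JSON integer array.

Scan for sites:
  ZebVI (CTTGA, off=0): starts [8, 30, 51, 105, 133, 153, 181, 187, 202, 213] → cuts [8, 30, 51, 105, 133, 153, 181, 187, 202, 213]
  FykX (TAATCAT, off=4): starts [13, 20, 37, 58, 76, 83, 122, 144, 159, 166, 173, 195] → cuts [17, 24, 41, 62, 80, 87, 126, 148, 163, 170, 177, 199]

Pooled cuts: [8, 17, 24, 30, 41, 51, 62, 80, 87, 105, 126, 133, 148, 153, 163, 170, 177, 181, 187, 199, 202, 213]

Fragments:
  [0,8): 8 bp
  [8,17): 9 bp
  [17,24): 7 bp
  [24,30): 6 bp
  [30,41): 11 bp
  [41,51): 10 bp
  [51,62): 11 bp
  [62,80): 18 bp
  [80,87): 7 bp
  [87,105): 18 bp
  [105,126): 21 bp
  [126,133): 7 bp
  [133,148): 15 bp
  [148,153): 5 bp
  [153,163): 10 bp
  [163,170): 7 bp
  [170,177): 7 bp
  [177,181): 4 bp
  [181,187): 6 bp
  [187,199): 12 bp
  [199,202): 3 bp
  [202,213): 11 bp
  [213,244): 31 bp

[3,4,5,6,6,7,7,7,7,7,8,9,10,10,11,11,11,12,15,18,18,21,31]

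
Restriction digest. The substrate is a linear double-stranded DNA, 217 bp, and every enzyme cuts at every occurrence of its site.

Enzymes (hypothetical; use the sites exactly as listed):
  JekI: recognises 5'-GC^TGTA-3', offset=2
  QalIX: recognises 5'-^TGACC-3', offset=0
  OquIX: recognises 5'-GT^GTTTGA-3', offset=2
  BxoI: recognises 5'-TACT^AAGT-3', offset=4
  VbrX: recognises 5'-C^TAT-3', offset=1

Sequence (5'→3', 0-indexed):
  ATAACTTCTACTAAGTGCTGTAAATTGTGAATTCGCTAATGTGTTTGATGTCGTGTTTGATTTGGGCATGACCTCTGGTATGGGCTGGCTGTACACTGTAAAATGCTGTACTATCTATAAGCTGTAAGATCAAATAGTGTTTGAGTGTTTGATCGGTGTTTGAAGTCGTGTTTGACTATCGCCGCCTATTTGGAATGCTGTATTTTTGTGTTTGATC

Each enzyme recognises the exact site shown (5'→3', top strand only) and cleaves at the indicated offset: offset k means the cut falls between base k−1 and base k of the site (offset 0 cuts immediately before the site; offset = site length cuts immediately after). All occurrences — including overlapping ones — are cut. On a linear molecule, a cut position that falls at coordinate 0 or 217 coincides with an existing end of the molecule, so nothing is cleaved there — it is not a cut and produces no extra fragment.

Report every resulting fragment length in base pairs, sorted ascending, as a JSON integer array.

[4,5,6,7,7,8,8,10,11,11,12,12,12,12,14,16,17,21,24]

Site scan:
  JekI GCTGTA/2: at [16, 87, 104, 120, 196] ⇒ [18, 89, 106, 122, 198]
  QalIX TGACC/0: at [68] ⇒ [68]
  OquIX GTGTTTGA/2: at [40, 52, 136, 144, 155, 167, 207] ⇒ [42, 54, 138, 146, 157, 169, 209]
  BxoI TACTAAGT/4: at [8] ⇒ [12]
  VbrX CTAT/1: at [110, 114, 175, 185] ⇒ [111, 115, 176, 186]

All cut coordinates (distinct, sorted): [12, 18, 42, 54, 68, 89, 106, 111, 115, 122, 138, 146, 157, 169, 176, 186, 198, 209]

Fragments:
  [0,12): 12 bp
  [12,18): 6 bp
  [18,42): 24 bp
  [42,54): 12 bp
  [54,68): 14 bp
  [68,89): 21 bp
  [89,106): 17 bp
  [106,111): 5 bp
  [111,115): 4 bp
  [115,122): 7 bp
  [122,138): 16 bp
  [138,146): 8 bp
  [146,157): 11 bp
  [157,169): 12 bp
  [169,176): 7 bp
  [176,186): 10 bp
  [186,198): 12 bp
  [198,209): 11 bp
  [209,217): 8 bp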